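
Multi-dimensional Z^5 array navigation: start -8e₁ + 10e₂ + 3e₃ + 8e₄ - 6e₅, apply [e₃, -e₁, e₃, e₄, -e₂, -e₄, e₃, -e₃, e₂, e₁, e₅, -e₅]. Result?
(-8, 10, 5, 8, -6)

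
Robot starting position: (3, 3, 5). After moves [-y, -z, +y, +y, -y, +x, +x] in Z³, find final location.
(5, 3, 4)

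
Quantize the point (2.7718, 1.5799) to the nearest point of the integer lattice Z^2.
(3, 2)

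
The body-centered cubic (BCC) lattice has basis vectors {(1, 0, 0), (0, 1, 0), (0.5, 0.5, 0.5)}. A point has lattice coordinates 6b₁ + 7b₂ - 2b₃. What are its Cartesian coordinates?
(5, 6, -1)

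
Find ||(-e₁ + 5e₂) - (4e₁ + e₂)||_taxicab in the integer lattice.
9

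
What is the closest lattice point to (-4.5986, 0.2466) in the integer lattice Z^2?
(-5, 0)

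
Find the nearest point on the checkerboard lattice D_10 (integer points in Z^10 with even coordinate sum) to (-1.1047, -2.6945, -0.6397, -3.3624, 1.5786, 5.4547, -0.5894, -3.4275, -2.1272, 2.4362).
(-1, -3, -1, -3, 2, 6, -1, -3, -2, 2)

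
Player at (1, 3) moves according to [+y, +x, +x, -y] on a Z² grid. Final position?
(3, 3)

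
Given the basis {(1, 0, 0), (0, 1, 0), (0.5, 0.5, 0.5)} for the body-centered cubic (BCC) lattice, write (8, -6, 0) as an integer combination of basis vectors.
8b₁ - 6b₂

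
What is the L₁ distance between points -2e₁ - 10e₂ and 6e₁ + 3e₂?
21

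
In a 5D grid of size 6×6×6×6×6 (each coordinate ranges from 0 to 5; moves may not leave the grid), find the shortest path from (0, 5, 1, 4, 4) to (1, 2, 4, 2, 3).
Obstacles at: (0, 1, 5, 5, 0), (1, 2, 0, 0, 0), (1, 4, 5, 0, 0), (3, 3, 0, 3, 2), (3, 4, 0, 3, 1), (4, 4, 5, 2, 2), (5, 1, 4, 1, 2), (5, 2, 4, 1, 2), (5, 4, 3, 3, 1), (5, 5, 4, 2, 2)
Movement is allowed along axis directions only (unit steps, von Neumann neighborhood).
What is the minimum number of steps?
10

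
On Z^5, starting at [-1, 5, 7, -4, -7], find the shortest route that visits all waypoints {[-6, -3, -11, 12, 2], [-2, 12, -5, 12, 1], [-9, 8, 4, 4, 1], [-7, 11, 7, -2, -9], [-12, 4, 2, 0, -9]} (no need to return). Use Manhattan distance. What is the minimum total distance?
112
(one optimal route: (-1, 5, 7, -4, -7) → (-7, 11, 7, -2, -9) → (-12, 4, 2, 0, -9) → (-9, 8, 4, 4, 1) → (-2, 12, -5, 12, 1) → (-6, -3, -11, 12, 2))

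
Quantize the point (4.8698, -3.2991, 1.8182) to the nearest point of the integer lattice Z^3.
(5, -3, 2)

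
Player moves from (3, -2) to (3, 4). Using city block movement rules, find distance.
6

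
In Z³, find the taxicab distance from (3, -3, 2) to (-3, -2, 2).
7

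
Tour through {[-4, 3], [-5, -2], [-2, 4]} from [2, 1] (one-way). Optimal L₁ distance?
16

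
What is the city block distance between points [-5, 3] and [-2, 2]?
4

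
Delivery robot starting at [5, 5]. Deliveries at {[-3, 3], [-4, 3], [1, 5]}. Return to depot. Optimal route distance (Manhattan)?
22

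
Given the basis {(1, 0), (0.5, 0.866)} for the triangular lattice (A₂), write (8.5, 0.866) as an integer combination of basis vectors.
8b₁ + b₂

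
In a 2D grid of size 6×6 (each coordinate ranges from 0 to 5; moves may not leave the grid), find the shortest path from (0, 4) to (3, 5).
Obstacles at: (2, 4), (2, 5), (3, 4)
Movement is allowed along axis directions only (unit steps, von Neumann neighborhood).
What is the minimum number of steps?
8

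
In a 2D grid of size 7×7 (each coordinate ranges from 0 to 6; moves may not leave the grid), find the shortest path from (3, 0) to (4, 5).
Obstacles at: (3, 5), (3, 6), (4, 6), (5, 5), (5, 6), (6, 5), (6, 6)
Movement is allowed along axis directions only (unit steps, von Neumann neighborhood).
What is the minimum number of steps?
6
(one shortest path: (3, 0) → (4, 0) → (4, 1) → (4, 2) → (4, 3) → (4, 4) → (4, 5))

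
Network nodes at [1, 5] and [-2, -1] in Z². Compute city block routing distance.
9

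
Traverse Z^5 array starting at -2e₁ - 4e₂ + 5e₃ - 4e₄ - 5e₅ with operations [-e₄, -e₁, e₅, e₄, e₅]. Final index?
(-3, -4, 5, -4, -3)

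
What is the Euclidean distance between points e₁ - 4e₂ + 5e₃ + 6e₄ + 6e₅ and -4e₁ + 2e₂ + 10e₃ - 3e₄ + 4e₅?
13.0767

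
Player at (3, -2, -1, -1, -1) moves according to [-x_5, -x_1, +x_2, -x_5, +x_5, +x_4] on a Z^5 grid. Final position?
(2, -1, -1, 0, -2)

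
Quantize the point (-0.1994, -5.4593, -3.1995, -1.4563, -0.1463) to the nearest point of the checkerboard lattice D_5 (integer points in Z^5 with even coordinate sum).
(0, -6, -3, -1, 0)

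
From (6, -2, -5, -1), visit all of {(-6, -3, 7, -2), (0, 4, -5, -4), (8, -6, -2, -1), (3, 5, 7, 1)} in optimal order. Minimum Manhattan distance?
74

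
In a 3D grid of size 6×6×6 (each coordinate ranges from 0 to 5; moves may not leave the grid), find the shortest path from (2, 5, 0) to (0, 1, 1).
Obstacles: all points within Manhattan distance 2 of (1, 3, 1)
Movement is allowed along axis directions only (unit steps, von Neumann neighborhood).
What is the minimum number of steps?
9
(one shortest path: (2, 5, 0) → (3, 5, 0) → (3, 4, 0) → (3, 3, 0) → (3, 2, 0) → (2, 2, 0) → (2, 1, 0) → (1, 1, 0) → (0, 1, 0) → (0, 1, 1))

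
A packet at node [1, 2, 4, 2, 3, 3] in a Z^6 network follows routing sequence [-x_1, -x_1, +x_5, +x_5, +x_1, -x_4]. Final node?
(0, 2, 4, 1, 5, 3)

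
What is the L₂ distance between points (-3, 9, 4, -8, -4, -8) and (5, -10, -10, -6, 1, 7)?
29.5804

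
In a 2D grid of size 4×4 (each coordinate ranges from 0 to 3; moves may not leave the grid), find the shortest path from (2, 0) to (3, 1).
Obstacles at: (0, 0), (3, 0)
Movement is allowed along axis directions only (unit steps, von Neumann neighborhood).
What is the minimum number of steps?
2
(one shortest path: (2, 0) → (2, 1) → (3, 1))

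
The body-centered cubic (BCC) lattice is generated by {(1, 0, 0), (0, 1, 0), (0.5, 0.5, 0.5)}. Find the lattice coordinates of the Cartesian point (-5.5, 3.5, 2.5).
-8b₁ + b₂ + 5b₃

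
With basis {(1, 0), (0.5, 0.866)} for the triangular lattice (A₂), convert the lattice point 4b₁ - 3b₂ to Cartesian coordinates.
(2.5, -2.598)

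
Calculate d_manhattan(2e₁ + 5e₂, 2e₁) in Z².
5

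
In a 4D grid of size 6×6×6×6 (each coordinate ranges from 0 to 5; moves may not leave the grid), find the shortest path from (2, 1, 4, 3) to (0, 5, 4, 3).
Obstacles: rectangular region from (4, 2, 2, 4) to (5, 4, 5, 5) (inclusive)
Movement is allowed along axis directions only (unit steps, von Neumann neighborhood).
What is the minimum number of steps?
6
(one shortest path: (2, 1, 4, 3) → (1, 1, 4, 3) → (0, 1, 4, 3) → (0, 2, 4, 3) → (0, 3, 4, 3) → (0, 4, 4, 3) → (0, 5, 4, 3))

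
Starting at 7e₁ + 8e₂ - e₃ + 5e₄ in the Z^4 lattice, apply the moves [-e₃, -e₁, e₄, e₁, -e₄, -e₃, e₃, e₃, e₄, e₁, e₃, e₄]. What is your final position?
(8, 8, 0, 7)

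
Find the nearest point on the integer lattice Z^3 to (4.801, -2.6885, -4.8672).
(5, -3, -5)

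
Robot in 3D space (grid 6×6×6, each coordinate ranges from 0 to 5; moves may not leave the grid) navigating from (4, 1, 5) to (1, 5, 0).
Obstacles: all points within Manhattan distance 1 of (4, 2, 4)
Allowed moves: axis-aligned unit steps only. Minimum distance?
12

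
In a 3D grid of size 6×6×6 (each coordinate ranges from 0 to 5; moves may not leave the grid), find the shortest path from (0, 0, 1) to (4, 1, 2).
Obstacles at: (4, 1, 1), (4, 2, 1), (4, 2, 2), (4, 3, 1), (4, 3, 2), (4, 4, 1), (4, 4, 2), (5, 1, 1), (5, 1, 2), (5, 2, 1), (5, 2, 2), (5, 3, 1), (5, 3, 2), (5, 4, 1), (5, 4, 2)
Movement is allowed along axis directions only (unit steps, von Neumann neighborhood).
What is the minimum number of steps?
6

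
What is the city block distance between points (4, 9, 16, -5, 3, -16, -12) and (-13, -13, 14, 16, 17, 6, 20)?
130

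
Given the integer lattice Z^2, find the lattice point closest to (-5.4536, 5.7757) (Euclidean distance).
(-5, 6)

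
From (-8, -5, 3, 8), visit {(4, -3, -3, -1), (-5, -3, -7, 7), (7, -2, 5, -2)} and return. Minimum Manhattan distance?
80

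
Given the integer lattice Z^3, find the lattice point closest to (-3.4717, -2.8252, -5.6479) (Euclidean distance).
(-3, -3, -6)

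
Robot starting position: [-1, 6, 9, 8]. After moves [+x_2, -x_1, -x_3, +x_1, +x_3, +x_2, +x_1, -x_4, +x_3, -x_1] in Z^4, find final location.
(-1, 8, 10, 7)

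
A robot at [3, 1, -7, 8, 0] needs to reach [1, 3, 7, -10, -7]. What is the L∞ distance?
18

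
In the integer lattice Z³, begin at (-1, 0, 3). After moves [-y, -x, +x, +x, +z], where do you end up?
(0, -1, 4)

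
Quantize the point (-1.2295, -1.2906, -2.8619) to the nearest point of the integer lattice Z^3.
(-1, -1, -3)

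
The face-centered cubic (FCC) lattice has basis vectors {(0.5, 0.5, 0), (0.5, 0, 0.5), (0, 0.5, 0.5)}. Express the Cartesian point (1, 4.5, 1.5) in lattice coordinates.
4b₁ - 2b₂ + 5b₃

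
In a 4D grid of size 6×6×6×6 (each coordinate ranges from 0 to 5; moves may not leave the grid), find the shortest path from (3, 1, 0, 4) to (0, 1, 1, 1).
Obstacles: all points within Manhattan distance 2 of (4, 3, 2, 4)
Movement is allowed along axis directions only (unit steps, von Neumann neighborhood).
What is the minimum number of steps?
7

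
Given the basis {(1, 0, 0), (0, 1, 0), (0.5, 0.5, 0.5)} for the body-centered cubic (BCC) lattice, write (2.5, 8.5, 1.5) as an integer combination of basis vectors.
b₁ + 7b₂ + 3b₃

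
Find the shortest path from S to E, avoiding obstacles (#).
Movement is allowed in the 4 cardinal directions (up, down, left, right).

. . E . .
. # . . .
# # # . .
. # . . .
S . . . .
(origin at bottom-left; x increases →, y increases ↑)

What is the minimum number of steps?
8
(one shortest path: (0, 0) → (1, 0) → (2, 0) → (3, 0) → (3, 1) → (3, 2) → (3, 3) → (2, 3) → (2, 4))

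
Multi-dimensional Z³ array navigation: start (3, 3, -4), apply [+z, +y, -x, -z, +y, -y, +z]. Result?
(2, 4, -3)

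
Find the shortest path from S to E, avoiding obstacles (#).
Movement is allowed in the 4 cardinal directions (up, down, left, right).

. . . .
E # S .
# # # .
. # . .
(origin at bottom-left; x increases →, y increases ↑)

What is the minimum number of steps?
4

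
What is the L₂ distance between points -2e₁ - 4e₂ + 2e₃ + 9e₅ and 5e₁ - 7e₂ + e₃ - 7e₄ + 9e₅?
10.3923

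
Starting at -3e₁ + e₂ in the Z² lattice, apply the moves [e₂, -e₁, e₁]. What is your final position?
(-3, 2)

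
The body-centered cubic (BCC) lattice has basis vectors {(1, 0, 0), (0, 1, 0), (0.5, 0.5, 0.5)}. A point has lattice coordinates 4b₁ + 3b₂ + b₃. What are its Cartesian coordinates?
(4.5, 3.5, 0.5)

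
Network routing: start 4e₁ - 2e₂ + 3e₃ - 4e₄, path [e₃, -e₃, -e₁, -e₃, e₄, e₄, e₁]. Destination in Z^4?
(4, -2, 2, -2)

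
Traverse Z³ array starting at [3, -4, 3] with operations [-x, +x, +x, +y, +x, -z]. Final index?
(5, -3, 2)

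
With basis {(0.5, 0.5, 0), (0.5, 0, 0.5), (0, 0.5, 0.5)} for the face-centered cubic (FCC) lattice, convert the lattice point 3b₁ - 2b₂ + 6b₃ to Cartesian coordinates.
(0.5, 4.5, 2)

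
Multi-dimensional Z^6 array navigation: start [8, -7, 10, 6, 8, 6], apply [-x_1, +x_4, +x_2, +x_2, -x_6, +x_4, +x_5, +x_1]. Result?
(8, -5, 10, 8, 9, 5)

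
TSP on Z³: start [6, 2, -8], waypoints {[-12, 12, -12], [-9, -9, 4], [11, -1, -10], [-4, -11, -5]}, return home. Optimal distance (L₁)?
128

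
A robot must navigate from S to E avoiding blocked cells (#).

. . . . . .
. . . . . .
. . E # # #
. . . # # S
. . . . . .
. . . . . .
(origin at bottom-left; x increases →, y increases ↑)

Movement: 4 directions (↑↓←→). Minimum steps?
6
(one shortest path: (5, 2) → (5, 1) → (4, 1) → (3, 1) → (2, 1) → (2, 2) → (2, 3))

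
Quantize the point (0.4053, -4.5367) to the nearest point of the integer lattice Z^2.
(0, -5)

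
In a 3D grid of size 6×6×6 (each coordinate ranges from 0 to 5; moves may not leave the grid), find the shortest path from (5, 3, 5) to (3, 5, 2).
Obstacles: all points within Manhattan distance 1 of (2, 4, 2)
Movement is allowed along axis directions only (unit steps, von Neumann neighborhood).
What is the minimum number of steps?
7
(one shortest path: (5, 3, 5) → (4, 3, 5) → (3, 3, 5) → (3, 4, 5) → (3, 5, 5) → (3, 5, 4) → (3, 5, 3) → (3, 5, 2))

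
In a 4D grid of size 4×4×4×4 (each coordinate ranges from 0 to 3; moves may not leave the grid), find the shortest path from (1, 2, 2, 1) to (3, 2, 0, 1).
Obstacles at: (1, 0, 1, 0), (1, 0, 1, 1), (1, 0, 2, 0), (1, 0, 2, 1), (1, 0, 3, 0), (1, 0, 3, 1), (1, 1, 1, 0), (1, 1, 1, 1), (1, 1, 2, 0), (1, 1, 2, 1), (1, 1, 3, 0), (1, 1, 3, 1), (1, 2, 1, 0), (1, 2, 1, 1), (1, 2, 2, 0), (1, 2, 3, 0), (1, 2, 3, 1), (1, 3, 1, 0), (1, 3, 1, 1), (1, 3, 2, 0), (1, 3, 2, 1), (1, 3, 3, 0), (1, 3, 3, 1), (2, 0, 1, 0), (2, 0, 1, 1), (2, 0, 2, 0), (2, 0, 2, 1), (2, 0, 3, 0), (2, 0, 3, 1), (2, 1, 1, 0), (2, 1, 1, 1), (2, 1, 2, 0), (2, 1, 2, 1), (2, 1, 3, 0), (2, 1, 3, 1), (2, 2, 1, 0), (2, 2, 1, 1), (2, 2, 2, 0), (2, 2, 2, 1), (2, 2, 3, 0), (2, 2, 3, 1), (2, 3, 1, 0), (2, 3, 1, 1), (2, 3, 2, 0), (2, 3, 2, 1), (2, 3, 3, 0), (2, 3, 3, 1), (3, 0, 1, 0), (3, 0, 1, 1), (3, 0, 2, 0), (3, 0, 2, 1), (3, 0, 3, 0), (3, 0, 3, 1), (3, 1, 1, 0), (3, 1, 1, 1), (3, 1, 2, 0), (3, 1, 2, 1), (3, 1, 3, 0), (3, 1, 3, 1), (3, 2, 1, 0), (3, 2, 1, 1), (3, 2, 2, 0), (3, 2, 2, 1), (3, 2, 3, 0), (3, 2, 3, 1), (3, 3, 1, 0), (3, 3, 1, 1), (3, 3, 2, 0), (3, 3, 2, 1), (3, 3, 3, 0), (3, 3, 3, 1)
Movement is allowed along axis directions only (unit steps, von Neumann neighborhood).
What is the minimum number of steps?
6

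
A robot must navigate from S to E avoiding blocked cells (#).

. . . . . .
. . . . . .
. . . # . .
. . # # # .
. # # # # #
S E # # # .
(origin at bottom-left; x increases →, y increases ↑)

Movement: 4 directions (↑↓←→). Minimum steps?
1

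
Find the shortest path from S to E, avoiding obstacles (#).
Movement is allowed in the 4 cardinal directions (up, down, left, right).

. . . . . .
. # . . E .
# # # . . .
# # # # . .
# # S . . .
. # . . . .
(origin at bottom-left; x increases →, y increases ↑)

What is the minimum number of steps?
5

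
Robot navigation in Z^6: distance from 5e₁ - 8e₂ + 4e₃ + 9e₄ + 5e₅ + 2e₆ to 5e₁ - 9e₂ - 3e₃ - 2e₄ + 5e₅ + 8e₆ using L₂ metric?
14.3875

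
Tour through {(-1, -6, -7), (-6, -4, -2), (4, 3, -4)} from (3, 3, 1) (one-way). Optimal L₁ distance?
35
(one optimal route: (3, 3, 1) → (4, 3, -4) → (-1, -6, -7) → (-6, -4, -2))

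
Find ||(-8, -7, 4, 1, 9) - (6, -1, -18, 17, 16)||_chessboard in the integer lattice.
22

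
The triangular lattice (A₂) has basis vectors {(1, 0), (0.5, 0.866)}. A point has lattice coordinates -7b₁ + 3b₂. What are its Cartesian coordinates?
(-5.5, 2.598)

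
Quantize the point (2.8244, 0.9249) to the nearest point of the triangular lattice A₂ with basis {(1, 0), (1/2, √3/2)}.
(2.5, 0.866)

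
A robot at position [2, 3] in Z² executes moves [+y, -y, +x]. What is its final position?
(3, 3)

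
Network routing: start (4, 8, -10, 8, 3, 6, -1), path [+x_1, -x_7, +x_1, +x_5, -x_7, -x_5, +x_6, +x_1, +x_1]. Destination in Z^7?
(8, 8, -10, 8, 3, 7, -3)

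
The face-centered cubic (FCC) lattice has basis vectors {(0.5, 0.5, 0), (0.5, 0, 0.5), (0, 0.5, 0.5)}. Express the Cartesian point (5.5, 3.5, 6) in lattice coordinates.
3b₁ + 8b₂ + 4b₃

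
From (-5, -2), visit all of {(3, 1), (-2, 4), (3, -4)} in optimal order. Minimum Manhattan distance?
22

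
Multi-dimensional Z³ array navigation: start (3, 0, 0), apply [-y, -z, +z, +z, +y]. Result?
(3, 0, 1)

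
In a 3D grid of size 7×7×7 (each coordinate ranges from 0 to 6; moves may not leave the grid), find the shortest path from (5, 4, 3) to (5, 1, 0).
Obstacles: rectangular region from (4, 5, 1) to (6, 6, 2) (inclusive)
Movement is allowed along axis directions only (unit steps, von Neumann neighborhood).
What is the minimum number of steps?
6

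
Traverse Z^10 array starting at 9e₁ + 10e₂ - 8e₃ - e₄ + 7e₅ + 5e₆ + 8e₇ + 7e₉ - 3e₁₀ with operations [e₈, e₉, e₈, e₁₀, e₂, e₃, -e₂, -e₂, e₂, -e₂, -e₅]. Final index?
(9, 9, -7, -1, 6, 5, 8, 2, 8, -2)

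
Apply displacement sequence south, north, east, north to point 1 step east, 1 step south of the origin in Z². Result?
(2, 0)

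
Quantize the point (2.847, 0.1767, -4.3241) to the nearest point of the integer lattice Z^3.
(3, 0, -4)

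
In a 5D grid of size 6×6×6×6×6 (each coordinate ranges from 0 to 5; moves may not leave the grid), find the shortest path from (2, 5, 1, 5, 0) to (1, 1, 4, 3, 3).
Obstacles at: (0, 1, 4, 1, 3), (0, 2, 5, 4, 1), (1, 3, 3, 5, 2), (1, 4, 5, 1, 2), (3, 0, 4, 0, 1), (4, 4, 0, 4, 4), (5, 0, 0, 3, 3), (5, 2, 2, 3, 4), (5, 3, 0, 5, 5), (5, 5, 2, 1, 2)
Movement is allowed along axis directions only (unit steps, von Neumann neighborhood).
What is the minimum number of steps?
13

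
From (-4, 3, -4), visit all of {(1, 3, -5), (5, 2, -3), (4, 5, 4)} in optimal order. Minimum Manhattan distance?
24
(one optimal route: (-4, 3, -4) → (1, 3, -5) → (5, 2, -3) → (4, 5, 4))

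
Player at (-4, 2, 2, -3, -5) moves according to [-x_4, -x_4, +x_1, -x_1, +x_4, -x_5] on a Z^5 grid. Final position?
(-4, 2, 2, -4, -6)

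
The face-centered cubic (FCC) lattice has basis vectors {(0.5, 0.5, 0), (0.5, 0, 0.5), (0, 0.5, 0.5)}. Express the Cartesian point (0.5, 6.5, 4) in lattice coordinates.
3b₁ - 2b₂ + 10b₃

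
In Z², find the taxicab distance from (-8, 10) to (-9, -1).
12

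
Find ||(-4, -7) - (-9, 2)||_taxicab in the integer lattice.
14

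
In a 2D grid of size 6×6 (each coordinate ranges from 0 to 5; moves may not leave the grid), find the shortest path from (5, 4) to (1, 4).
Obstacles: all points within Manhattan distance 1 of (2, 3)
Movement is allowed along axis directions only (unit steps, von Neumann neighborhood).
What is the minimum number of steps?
6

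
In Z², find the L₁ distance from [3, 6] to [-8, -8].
25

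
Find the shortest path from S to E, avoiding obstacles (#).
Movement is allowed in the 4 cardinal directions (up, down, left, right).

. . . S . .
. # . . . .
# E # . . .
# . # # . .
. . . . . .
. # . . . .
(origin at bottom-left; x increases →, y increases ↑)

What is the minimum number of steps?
10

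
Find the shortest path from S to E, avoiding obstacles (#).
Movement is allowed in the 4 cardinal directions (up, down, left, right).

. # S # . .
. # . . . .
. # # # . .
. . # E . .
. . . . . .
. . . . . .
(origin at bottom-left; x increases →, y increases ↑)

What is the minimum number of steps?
6
(one shortest path: (2, 5) → (2, 4) → (3, 4) → (4, 4) → (4, 3) → (4, 2) → (3, 2))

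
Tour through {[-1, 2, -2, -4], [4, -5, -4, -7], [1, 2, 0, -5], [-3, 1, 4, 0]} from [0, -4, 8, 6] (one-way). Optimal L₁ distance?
52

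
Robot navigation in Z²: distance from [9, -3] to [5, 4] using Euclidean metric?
8.06226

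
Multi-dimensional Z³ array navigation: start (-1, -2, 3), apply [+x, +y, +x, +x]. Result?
(2, -1, 3)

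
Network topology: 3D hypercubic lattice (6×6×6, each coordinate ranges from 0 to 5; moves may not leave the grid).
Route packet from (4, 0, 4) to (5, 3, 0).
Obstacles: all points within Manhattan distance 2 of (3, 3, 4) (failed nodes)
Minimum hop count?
8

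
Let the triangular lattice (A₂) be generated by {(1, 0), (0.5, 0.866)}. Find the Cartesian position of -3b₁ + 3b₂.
(-1.5, 2.598)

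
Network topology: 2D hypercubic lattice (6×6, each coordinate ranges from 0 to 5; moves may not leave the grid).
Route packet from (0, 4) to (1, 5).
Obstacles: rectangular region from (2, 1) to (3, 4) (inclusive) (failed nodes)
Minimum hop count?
2
(one shortest path: (0, 4) → (1, 4) → (1, 5))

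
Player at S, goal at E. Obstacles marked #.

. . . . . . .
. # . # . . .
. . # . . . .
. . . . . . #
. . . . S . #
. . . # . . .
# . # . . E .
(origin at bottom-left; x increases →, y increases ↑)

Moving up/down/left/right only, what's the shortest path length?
3
(one shortest path: (4, 2) → (5, 2) → (5, 1) → (5, 0))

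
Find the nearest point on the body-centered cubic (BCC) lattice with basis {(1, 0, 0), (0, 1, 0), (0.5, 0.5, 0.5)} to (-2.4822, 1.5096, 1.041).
(-2.5, 1.5, 1.5)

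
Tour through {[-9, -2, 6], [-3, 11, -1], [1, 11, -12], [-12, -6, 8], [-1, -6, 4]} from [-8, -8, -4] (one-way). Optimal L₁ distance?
80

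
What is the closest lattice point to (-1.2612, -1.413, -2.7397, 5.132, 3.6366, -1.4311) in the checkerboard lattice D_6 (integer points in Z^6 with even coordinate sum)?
(-1, -1, -3, 5, 4, -2)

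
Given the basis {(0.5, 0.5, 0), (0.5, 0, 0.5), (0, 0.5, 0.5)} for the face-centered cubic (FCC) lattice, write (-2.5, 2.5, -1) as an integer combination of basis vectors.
b₁ - 6b₂ + 4b₃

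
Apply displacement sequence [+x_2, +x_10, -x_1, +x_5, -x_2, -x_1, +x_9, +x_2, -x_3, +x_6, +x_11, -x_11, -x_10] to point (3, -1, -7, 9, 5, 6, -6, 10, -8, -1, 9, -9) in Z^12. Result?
(1, 0, -8, 9, 6, 7, -6, 10, -7, -1, 9, -9)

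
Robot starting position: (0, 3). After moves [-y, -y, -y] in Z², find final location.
(0, 0)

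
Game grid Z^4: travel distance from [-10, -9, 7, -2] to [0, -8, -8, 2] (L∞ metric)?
15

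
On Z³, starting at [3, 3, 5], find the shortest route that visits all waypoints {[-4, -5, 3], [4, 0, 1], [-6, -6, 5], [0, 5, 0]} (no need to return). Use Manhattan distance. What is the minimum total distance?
40
(one optimal route: (3, 3, 5) → (4, 0, 1) → (0, 5, 0) → (-4, -5, 3) → (-6, -6, 5))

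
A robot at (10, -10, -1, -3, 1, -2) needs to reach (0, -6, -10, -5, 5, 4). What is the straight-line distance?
15.906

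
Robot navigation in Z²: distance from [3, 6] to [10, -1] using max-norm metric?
7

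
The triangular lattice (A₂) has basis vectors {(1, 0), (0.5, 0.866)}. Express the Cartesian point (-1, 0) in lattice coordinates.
-b₁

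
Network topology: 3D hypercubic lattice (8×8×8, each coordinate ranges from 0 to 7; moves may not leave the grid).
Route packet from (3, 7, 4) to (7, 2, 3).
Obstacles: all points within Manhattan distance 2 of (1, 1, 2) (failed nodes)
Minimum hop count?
10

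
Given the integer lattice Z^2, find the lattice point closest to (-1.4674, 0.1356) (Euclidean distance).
(-1, 0)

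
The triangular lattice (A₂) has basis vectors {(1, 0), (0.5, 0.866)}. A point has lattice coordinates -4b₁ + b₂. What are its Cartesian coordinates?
(-3.5, 0.866)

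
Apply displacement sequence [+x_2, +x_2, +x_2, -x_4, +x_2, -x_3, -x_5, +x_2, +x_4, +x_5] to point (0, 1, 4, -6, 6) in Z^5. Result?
(0, 6, 3, -6, 6)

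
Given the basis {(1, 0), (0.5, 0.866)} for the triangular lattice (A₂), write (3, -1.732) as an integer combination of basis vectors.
4b₁ - 2b₂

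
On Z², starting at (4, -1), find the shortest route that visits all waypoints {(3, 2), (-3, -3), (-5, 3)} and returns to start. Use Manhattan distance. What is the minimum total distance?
30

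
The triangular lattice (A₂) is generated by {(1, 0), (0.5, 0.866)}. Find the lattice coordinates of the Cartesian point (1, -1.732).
2b₁ - 2b₂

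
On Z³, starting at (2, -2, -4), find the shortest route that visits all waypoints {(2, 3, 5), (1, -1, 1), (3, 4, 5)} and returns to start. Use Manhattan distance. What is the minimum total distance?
34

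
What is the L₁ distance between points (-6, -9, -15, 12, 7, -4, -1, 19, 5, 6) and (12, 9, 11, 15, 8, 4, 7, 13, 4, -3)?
98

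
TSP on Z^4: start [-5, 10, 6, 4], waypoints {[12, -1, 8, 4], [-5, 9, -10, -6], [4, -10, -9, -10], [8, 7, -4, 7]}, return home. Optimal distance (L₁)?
160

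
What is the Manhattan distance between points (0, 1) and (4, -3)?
8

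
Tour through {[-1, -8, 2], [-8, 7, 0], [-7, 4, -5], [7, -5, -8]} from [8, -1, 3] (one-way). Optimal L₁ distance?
70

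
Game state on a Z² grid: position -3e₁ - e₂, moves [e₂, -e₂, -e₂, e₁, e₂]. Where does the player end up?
(-2, -1)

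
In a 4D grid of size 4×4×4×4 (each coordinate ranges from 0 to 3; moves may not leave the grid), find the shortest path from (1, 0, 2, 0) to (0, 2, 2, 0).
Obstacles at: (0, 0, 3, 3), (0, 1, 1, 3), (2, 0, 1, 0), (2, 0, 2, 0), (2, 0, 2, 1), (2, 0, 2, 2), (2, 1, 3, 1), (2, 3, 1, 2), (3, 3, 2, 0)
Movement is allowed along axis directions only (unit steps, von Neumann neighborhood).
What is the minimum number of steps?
3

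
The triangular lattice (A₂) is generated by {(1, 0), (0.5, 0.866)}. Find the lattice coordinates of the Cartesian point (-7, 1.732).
-8b₁ + 2b₂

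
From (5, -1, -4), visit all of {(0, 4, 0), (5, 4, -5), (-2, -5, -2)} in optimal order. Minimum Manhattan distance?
29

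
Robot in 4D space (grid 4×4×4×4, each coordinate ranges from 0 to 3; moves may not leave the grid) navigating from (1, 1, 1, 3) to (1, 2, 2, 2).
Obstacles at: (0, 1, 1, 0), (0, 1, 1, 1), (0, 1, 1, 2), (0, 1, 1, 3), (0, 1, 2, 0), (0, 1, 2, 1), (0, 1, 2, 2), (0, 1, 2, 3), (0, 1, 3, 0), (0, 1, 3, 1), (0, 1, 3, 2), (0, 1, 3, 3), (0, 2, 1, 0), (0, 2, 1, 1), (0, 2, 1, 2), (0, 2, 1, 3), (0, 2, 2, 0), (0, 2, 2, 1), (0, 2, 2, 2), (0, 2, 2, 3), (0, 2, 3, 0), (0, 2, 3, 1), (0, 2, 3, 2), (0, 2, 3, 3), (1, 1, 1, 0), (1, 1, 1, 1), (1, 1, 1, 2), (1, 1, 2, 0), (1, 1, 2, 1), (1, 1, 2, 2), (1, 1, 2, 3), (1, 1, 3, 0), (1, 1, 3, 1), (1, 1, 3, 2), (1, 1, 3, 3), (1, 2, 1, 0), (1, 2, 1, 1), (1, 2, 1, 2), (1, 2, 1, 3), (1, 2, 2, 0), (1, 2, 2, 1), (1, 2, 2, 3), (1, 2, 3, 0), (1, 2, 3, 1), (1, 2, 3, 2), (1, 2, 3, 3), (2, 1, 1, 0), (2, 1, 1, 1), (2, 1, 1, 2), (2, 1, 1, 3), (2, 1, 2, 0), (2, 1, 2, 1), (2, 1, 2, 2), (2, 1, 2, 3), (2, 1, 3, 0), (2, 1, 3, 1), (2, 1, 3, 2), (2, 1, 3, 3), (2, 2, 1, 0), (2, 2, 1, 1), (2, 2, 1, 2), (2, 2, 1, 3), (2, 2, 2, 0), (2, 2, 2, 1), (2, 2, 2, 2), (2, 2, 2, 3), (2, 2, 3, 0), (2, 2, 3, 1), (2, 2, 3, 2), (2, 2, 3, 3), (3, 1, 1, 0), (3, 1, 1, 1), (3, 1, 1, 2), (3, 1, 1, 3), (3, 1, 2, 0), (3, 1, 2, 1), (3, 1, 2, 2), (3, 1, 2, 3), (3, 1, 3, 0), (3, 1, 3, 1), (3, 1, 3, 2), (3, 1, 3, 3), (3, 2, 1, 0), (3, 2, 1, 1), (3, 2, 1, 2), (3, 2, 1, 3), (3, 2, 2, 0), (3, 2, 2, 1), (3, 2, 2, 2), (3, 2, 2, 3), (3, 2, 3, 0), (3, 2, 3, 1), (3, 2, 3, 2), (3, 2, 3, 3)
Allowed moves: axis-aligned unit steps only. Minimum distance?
7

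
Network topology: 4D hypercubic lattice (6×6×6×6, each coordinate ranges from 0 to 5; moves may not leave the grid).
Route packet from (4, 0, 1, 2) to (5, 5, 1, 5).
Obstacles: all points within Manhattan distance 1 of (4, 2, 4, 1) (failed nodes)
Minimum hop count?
9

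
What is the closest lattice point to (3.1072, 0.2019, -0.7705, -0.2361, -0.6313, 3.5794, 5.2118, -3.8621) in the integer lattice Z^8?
(3, 0, -1, 0, -1, 4, 5, -4)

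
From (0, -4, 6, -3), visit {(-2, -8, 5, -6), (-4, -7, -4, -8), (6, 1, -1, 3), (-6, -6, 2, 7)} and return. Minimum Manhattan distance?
98
(one optimal route: (0, -4, 6, -3) → (-2, -8, 5, -6) → (-4, -7, -4, -8) → (-6, -6, 2, 7) → (6, 1, -1, 3) → (0, -4, 6, -3))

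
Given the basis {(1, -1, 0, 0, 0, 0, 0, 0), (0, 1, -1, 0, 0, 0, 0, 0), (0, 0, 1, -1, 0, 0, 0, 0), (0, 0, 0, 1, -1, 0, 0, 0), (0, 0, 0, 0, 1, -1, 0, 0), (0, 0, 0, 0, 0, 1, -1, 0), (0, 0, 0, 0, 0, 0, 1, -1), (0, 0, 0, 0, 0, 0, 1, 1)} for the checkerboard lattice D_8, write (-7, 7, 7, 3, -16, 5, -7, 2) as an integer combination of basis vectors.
-7b₁ + 7b₃ + 10b₄ - 6b₅ - b₆ - 5b₇ - 3b₈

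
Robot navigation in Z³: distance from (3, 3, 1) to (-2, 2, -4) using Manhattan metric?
11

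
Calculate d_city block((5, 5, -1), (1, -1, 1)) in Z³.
12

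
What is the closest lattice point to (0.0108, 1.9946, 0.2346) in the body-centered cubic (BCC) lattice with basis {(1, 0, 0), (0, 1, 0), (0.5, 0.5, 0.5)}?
(0, 2, 0)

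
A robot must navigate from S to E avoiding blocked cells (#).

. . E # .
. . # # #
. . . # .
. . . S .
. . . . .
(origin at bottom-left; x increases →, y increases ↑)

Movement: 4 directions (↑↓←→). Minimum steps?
6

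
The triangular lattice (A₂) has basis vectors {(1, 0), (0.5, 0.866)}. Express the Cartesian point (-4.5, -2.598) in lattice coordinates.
-3b₁ - 3b₂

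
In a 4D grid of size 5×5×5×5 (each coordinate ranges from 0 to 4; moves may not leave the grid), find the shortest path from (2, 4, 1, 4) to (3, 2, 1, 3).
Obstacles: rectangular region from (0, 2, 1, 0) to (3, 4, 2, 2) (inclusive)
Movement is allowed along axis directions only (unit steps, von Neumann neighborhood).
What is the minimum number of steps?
4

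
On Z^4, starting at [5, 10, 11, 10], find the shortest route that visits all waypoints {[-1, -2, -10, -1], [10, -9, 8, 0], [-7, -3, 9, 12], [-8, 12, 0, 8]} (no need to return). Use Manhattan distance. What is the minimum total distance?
130
(one optimal route: (5, 10, 11, 10) → (-8, 12, 0, 8) → (-7, -3, 9, 12) → (10, -9, 8, 0) → (-1, -2, -10, -1))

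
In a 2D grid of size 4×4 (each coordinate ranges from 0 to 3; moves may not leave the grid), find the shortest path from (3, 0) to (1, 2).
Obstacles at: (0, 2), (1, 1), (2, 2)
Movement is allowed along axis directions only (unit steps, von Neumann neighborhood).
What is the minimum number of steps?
6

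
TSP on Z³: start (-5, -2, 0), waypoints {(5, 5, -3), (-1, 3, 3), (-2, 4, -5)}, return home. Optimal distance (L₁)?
50
(one optimal route: (-5, -2, 0) → (-1, 3, 3) → (5, 5, -3) → (-2, 4, -5) → (-5, -2, 0))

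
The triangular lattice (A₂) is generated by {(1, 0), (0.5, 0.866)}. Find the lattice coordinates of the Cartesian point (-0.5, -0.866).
-b₂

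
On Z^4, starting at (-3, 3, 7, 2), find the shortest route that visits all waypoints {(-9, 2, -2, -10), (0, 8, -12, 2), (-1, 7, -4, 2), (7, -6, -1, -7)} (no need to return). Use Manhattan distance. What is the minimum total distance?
92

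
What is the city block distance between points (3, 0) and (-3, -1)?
7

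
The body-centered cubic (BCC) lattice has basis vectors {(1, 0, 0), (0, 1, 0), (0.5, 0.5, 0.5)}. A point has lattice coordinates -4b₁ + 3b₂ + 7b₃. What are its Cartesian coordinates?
(-0.5, 6.5, 3.5)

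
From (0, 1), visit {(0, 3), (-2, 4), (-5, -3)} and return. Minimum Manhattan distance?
24
(one optimal route: (0, 1) → (0, 3) → (-2, 4) → (-5, -3) → (0, 1))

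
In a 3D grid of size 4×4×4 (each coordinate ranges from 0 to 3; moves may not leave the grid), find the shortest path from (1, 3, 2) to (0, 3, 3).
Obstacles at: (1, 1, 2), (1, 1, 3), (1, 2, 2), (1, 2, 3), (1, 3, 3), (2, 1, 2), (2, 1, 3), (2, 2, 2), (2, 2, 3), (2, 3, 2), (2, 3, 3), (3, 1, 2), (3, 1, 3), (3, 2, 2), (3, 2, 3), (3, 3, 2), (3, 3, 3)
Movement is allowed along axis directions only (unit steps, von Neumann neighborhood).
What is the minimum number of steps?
2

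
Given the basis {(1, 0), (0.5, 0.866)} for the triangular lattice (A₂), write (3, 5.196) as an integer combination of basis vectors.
6b₂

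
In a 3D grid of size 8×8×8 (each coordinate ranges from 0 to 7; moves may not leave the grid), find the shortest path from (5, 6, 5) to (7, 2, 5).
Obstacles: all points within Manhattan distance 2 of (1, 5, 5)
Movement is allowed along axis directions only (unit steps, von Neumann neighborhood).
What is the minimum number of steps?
6
(one shortest path: (5, 6, 5) → (6, 6, 5) → (7, 6, 5) → (7, 5, 5) → (7, 4, 5) → (7, 3, 5) → (7, 2, 5))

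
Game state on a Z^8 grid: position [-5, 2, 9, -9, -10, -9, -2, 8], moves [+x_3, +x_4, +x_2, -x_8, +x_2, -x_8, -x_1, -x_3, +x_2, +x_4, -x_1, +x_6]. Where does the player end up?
(-7, 5, 9, -7, -10, -8, -2, 6)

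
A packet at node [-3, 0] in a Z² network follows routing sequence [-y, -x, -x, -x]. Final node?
(-6, -1)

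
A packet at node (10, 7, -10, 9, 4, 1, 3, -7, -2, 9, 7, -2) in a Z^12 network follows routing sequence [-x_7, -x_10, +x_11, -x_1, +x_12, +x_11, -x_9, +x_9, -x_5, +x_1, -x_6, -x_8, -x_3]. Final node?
(10, 7, -11, 9, 3, 0, 2, -8, -2, 8, 9, -1)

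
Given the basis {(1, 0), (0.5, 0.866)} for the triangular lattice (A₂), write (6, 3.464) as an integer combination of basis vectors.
4b₁ + 4b₂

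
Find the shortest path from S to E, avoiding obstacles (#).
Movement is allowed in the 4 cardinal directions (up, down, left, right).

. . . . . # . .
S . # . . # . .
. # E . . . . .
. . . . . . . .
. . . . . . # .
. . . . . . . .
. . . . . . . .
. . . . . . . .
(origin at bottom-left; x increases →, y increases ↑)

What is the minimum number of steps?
5
(one shortest path: (0, 6) → (0, 5) → (0, 4) → (1, 4) → (2, 4) → (2, 5))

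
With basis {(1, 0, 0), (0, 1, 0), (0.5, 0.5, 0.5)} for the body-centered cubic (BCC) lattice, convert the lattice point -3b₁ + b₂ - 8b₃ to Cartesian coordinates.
(-7, -3, -4)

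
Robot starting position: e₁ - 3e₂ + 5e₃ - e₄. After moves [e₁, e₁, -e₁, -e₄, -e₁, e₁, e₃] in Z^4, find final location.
(2, -3, 6, -2)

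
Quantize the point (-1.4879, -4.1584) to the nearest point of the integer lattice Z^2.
(-1, -4)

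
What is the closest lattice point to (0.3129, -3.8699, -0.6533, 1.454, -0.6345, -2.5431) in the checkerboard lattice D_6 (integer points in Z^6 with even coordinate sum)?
(0, -4, -1, 1, -1, -3)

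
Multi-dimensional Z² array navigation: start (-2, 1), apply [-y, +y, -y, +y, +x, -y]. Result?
(-1, 0)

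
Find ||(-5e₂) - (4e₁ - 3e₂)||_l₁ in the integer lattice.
6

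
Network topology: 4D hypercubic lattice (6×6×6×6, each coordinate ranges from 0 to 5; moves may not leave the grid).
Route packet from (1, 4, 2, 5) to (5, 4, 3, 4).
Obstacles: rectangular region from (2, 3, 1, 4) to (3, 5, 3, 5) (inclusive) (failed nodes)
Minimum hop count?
8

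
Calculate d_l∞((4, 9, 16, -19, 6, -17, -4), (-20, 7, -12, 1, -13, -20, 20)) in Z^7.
28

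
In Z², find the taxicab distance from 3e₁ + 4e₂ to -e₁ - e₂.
9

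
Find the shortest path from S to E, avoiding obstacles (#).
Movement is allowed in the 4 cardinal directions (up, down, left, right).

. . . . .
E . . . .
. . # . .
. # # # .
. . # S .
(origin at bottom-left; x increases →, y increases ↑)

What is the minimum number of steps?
8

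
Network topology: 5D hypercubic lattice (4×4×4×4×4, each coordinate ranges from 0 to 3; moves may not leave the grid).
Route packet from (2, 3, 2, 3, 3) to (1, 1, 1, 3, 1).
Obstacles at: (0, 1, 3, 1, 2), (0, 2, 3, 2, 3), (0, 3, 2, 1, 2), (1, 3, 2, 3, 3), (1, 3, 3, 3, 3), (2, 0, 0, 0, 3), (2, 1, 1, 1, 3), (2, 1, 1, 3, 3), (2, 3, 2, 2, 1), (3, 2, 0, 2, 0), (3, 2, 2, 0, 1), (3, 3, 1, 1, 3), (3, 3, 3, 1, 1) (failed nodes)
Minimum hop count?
6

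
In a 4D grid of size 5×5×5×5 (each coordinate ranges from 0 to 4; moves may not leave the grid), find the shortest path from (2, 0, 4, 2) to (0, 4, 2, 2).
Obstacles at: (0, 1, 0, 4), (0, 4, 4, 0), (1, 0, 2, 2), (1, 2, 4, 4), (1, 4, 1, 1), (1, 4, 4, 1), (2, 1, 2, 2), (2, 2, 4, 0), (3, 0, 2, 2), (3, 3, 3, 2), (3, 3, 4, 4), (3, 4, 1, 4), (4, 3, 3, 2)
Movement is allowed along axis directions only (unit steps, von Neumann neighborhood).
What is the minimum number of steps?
8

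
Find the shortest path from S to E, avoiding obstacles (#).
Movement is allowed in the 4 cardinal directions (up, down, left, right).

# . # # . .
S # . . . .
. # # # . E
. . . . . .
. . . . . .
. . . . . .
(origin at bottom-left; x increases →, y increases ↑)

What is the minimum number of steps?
8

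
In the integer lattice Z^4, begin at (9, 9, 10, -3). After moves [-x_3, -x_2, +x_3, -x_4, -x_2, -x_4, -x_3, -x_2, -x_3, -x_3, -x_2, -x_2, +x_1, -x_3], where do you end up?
(10, 4, 6, -5)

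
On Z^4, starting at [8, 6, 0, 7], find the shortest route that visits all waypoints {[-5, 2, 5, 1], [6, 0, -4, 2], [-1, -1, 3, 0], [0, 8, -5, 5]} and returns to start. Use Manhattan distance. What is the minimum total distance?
86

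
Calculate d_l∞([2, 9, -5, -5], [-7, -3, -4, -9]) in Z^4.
12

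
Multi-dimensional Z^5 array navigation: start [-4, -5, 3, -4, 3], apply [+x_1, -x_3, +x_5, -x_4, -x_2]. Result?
(-3, -6, 2, -5, 4)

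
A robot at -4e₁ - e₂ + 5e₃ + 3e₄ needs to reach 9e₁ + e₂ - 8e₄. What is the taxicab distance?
31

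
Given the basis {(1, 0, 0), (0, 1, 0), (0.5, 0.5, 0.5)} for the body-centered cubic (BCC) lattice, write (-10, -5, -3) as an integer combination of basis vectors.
-7b₁ - 2b₂ - 6b₃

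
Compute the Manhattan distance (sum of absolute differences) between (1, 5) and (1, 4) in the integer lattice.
1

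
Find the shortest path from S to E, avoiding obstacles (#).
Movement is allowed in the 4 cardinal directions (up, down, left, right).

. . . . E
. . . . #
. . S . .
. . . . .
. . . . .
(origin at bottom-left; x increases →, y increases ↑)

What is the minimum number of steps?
4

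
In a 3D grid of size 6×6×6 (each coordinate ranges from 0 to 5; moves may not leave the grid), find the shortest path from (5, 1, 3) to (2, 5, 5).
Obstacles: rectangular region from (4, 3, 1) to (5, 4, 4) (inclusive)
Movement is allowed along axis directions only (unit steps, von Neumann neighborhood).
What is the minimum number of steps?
9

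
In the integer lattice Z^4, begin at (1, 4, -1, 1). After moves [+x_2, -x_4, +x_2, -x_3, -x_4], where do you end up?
(1, 6, -2, -1)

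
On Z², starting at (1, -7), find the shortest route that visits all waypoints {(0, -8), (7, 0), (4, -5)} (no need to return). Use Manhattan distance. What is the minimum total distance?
17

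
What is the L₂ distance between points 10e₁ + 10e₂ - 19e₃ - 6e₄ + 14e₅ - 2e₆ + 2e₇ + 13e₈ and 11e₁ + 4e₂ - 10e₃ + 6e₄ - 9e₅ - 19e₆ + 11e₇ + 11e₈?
34.1321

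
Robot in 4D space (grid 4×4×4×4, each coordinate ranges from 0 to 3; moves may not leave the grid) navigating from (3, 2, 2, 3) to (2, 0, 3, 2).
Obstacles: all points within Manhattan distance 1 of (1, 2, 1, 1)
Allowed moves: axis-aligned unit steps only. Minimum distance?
5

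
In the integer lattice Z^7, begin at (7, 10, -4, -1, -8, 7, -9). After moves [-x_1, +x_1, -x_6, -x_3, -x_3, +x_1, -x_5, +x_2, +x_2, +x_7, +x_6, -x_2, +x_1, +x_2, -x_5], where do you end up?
(9, 12, -6, -1, -10, 7, -8)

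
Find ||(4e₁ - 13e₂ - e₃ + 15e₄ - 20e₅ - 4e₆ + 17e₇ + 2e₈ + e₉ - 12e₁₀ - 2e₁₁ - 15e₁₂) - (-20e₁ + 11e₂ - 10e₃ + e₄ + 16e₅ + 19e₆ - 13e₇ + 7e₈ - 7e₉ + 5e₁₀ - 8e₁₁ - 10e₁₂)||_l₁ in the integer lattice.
201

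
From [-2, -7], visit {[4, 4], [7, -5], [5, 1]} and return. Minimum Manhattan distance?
40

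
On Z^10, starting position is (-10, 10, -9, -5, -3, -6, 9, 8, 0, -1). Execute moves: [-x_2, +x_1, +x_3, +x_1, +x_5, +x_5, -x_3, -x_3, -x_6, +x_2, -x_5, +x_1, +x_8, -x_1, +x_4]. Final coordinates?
(-8, 10, -10, -4, -2, -7, 9, 9, 0, -1)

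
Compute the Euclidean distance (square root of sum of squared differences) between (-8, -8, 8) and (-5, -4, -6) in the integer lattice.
14.8661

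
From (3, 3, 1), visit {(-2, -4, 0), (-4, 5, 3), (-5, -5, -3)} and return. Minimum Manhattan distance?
48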